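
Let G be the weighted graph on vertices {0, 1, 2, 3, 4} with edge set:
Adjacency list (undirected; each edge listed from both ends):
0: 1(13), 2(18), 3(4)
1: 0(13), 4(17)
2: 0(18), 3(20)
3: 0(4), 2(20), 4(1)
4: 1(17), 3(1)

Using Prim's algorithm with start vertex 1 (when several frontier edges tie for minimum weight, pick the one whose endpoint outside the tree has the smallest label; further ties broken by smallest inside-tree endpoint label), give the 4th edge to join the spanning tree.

0-2

Grow the tree from 1 using Prim:
Step 1: cheapest edge leaving the tree is 0—1 (13); add 0.
Step 2: cheapest edge leaving the tree is 0—3 (4); add 3.
Step 3: cheapest edge leaving the tree is 3—4 (1); add 4.
Step 4: cheapest edge leaving the tree is 0—2 (18); add 2.
The 4th edge added is 0—2.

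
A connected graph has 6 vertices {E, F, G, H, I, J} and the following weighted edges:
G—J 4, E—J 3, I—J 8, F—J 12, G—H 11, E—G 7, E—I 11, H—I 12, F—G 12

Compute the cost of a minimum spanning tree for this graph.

Prim, starting at I.
Step 1: cheapest edge leaving the tree is I—J (8); add J.
Step 2: cheapest edge leaving the tree is E—J (3); add E.
Step 3: cheapest edge leaving the tree is G—J (4); add G.
Step 4: cheapest edge leaving the tree is G—H (11); add H.
Step 5: cheapest edge leaving the tree is F—G (12); add F.
MST edges: I—J, E—J, G—J, G—H, F—G; total weight 8+3+4+11+12 = 38.

38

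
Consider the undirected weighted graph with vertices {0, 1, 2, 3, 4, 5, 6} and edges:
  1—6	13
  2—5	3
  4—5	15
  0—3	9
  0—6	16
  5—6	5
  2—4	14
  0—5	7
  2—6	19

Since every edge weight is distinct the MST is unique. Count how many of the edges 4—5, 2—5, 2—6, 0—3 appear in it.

2

Kruskal: consider edges lightest-first.
2—5 (3): add. Components now {0} {1} {2,5} {3} {4} {6}
5—6 (5): add. Components now {0} {1} {2,5,6} {3} {4}
0—5 (7): add. Components now {0,2,5,6} {1} {3} {4}
0—3 (9): add. Components now {0,2,3,5,6} {1} {4}
1—6 (13): add. Components now {0,1,2,3,5,6} {4}
2—4 (14): add. Components now {0,1,2,3,4,5,6}
MST edge set: {2—5, 5—6, 0—5, 0—3, 1—6, 2—4}.
Of the listed edges, {2—5, 0—3} are in the MST → 2.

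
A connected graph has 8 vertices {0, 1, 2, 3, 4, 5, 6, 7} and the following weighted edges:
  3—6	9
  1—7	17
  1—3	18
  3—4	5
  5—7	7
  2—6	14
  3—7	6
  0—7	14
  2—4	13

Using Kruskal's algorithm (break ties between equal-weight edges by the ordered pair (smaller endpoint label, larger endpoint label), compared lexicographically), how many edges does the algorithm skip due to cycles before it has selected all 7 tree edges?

Sort edges by weight, then run Kruskal:
3—4 (5): add — endpoints in different components.
3—7 (6): add — endpoints in different components.
5—7 (7): add — endpoints in different components.
3—6 (9): add — endpoints in different components.
2—4 (13): add — endpoints in different components.
0—7 (14): add — endpoints in different components.
2—6 (14): skip — 2 and 6 already connected.
1—7 (17): add — endpoints in different components.
Edges rejected before the tree was complete: 1.

1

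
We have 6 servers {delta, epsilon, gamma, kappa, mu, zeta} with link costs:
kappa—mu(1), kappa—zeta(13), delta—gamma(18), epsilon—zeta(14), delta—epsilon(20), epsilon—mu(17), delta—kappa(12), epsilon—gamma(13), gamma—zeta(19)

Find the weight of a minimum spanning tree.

53

Grow the tree from kappa using Prim:
Step 1: cheapest edge leaving the tree is kappa—mu (1); add mu.
Step 2: cheapest edge leaving the tree is delta—kappa (12); add delta.
Step 3: cheapest edge leaving the tree is kappa—zeta (13); add zeta.
Step 4: cheapest edge leaving the tree is epsilon—zeta (14); add epsilon.
Step 5: cheapest edge leaving the tree is epsilon—gamma (13); add gamma.
MST edges: kappa—mu, delta—kappa, kappa—zeta, epsilon—zeta, epsilon—gamma; total weight 1+12+13+14+13 = 53.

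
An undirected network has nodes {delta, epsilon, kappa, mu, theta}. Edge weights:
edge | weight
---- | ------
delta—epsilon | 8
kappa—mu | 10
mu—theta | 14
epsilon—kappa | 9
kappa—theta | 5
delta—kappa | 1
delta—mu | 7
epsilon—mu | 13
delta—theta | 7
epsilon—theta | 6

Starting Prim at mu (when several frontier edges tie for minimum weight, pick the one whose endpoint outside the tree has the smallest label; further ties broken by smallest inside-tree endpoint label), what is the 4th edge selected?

epsilon-theta

Prim, starting at mu.
Step 1: cheapest edge leaving the tree is delta—mu (7); add delta.
Step 2: cheapest edge leaving the tree is delta—kappa (1); add kappa.
Step 3: cheapest edge leaving the tree is kappa—theta (5); add theta.
Step 4: cheapest edge leaving the tree is epsilon—theta (6); add epsilon.
The 4th edge added is epsilon—theta.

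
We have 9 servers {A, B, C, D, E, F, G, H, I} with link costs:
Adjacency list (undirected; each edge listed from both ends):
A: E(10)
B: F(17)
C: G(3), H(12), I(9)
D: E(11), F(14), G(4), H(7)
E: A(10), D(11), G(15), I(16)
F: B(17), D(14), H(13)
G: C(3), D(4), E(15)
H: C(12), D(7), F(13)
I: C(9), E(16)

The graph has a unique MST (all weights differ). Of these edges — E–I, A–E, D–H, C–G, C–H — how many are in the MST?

Sort edges by weight, then run Kruskal:
C–G (3): add — endpoints in different components.
D–G (4): add — endpoints in different components.
D–H (7): add — endpoints in different components.
C–I (9): add — endpoints in different components.
A–E (10): add — endpoints in different components.
D–E (11): add — endpoints in different components.
C–H (12): skip — C and H already connected.
F–H (13): add — endpoints in different components.
D–F (14): skip — D and F already connected.
E–G (15): skip — E and G already connected.
E–I (16): skip — E and I already connected.
B–F (17): add — endpoints in different components.
MST edge set: {C–G, D–G, D–H, C–I, A–E, D–E, F–H, B–F}.
Of the listed edges, {A–E, D–H, C–G} are in the MST → 3.

3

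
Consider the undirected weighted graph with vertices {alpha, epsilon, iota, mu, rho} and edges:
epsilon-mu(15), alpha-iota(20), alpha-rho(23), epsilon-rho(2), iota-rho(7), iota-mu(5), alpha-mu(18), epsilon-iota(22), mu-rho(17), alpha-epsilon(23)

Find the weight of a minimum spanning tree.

Kruskal: consider edges lightest-first.
epsilon-rho (2): add — endpoints in different components.
iota-mu (5): add — endpoints in different components.
iota-rho (7): add — endpoints in different components.
epsilon-mu (15): skip — epsilon and mu already connected.
mu-rho (17): skip — mu and rho already connected.
alpha-mu (18): add — endpoints in different components.
MST edges: epsilon-rho, iota-mu, iota-rho, alpha-mu; total weight 2+5+7+18 = 32.

32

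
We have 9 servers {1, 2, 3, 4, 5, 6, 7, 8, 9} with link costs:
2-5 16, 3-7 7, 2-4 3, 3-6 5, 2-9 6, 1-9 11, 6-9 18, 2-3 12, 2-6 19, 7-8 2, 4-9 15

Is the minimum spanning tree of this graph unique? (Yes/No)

Yes

Sort edges by weight, then run Kruskal:
7-8 (2): add — endpoints in different components.
2-4 (3): add — endpoints in different components.
3-6 (5): add — endpoints in different components.
2-9 (6): add — endpoints in different components.
3-7 (7): add — endpoints in different components.
1-9 (11): add — endpoints in different components.
2-3 (12): add — endpoints in different components.
4-9 (15): skip — 4 and 9 already connected.
2-5 (16): add — endpoints in different components.
Every non-tree edge has weight strictly greater than the heaviest edge on the tree path between its endpoints, so the MST is unique.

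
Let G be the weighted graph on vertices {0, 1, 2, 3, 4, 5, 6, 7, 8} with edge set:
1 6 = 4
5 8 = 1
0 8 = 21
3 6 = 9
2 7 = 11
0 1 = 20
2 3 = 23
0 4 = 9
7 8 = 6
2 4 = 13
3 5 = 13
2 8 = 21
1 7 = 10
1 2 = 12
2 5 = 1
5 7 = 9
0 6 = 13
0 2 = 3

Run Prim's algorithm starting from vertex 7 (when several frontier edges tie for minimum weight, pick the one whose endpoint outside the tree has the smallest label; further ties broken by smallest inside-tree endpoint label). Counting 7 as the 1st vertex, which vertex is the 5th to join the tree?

0

Prim, starting at 7.
Step 1: cheapest edge leaving the tree is 7 8 (6); add 8.
Step 2: cheapest edge leaving the tree is 5 8 (1); add 5.
Step 3: cheapest edge leaving the tree is 2 5 (1); add 2.
Step 4: cheapest edge leaving the tree is 0 2 (3); add 0.
Step 5: cheapest edge leaving the tree is 0 4 (9); add 4.
Step 6: cheapest edge leaving the tree is 1 7 (10); add 1.
Step 7: cheapest edge leaving the tree is 1 6 (4); add 6.
Step 8: cheapest edge leaving the tree is 3 6 (9); add 3.
Vertex order: 7, 8, 5, 2, 0, 4, 1, 6, 3. The 5th vertex is 0.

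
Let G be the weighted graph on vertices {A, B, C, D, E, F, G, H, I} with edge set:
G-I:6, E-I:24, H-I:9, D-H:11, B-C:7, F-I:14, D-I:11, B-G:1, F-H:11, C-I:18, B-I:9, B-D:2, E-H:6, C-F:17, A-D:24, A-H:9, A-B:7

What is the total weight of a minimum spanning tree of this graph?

49

Grow the tree from H using Prim:
Step 1: cheapest edge leaving the tree is E-H (6); add E.
Step 2: cheapest edge leaving the tree is A-H (9); add A.
Step 3: cheapest edge leaving the tree is A-B (7); add B.
Step 4: cheapest edge leaving the tree is B-G (1); add G.
Step 5: cheapest edge leaving the tree is B-D (2); add D.
Step 6: cheapest edge leaving the tree is G-I (6); add I.
Step 7: cheapest edge leaving the tree is B-C (7); add C.
Step 8: cheapest edge leaving the tree is F-H (11); add F.
MST edges: E-H, A-H, A-B, B-G, B-D, G-I, B-C, F-H; total weight 6+9+7+1+2+6+7+11 = 49.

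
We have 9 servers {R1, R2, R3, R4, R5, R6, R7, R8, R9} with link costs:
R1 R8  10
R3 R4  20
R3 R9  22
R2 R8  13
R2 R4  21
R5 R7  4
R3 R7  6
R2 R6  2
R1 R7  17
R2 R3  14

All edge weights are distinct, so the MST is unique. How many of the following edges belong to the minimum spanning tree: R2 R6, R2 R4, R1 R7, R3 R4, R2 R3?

Sort edges by weight, then run Kruskal:
R2 R6 (2): add — endpoints in different components.
R5 R7 (4): add — endpoints in different components.
R3 R7 (6): add — endpoints in different components.
R1 R8 (10): add — endpoints in different components.
R2 R8 (13): add — endpoints in different components.
R2 R3 (14): add — endpoints in different components.
R1 R7 (17): skip — R1 and R7 already connected.
R3 R4 (20): add — endpoints in different components.
R2 R4 (21): skip — R4 and R2 already connected.
R3 R9 (22): add — endpoints in different components.
MST edge set: {R2 R6, R5 R7, R3 R7, R1 R8, R2 R8, R2 R3, R3 R4, R3 R9}.
Of the listed edges, {R2 R6, R3 R4, R2 R3} are in the MST → 3.

3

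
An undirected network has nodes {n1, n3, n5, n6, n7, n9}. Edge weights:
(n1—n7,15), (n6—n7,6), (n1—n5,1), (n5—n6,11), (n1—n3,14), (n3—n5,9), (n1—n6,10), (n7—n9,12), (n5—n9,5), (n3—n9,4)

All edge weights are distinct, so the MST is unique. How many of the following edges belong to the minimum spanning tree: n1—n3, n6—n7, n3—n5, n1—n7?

Kruskal: consider edges lightest-first.
n1—n5 (1): add. Components now {n1,n5} {n9} {n7} {n3} {n6}
n3—n9 (4): add. Components now {n1,n5} {n3,n9} {n7} {n6}
n5—n9 (5): add. Components now {n1,n3,n5,n9} {n7} {n6}
n6—n7 (6): add. Components now {n1,n3,n5,n9} {n6,n7}
n3—n5 (9): skip — n3 and n5 already connected.
n1—n6 (10): add. Components now {n1,n3,n5,n6,n7,n9}
MST edge set: {n1—n5, n3—n9, n5—n9, n6—n7, n1—n6}.
Of the listed edges, {n6—n7} are in the MST → 1.

1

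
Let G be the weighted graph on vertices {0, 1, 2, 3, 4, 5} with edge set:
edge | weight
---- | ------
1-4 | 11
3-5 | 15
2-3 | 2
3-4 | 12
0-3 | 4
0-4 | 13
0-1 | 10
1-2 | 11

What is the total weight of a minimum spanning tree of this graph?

42

Kruskal: consider edges lightest-first.
2-3 (2): add. Components now {0} {1} {2,3} {4} {5}
0-3 (4): add. Components now {0,2,3} {1} {4} {5}
0-1 (10): add. Components now {0,1,2,3} {4} {5}
1-2 (11): skip — 1 and 2 already connected.
1-4 (11): add. Components now {0,1,2,3,4} {5}
3-4 (12): skip — 3 and 4 already connected.
0-4 (13): skip — 0 and 4 already connected.
3-5 (15): add. Components now {0,1,2,3,4,5}
MST edges: 2-3, 0-3, 0-1, 1-4, 3-5; total weight 2+4+10+11+15 = 42.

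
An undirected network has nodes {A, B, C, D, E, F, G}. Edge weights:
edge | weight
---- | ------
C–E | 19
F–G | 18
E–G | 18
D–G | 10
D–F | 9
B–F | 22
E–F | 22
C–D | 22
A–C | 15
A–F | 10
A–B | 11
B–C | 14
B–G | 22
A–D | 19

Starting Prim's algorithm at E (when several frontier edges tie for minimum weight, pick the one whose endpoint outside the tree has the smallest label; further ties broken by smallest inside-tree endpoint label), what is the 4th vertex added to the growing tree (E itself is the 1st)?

F

Prim's algorithm from E:
Step 1: frontier [E–G 18, C–E 19, E–F 22] → take E–G (18); add G.
Step 2: frontier [C–E 19, E–F 22, D–G 10, F–G 18, B–G 22] → take D–G (10); add D.
Step 3: frontier [D–F 9, A–D 19, C–D 22, C–E 19, E–F 22, F–G 18, B–G 22] → take D–F (9); add F.
Step 4: frontier [A–D 19, C–D 22, C–E 19, A–F 10, B–F 22, B–G 22] → take A–F (10); add A.
Step 5: frontier [A–B 11, A–C 15, C–D 22, C–E 19, B–F 22, B–G 22] → take A–B (11); add B.
Step 6: frontier [A–C 15, B–C 14, C–D 22, C–E 19] → take B–C (14); add C.
Vertex order: E, G, D, F, A, B, C. The 4th vertex is F.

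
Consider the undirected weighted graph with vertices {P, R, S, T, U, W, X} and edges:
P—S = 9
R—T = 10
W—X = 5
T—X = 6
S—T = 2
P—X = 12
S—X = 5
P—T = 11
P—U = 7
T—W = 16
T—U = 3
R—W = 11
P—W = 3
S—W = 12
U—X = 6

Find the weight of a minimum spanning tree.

Prim's algorithm from U:
Step 1: cheapest edge leaving the tree is T—U (3); add T.
Step 2: cheapest edge leaving the tree is S—T (2); add S.
Step 3: cheapest edge leaving the tree is S—X (5); add X.
Step 4: cheapest edge leaving the tree is W—X (5); add W.
Step 5: cheapest edge leaving the tree is P—W (3); add P.
Step 6: cheapest edge leaving the tree is R—T (10); add R.
MST edges: T—U, S—T, S—X, W—X, P—W, R—T; total weight 3+2+5+5+3+10 = 28.

28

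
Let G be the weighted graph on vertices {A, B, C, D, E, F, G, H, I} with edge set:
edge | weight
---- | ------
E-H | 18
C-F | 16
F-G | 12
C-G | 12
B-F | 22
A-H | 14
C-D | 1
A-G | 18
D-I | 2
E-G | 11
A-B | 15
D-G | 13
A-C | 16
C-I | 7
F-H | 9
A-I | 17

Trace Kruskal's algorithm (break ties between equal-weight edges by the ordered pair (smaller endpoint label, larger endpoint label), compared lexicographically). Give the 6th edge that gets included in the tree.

Kruskal: consider edges lightest-first.
C-D (1): add — endpoints in different components.
D-I (2): add — endpoints in different components.
C-I (7): skip — C and I already connected.
F-H (9): add — endpoints in different components.
E-G (11): add — endpoints in different components.
C-G (12): add — endpoints in different components.
F-G (12): add — endpoints in different components.
D-G (13): skip — D and G already connected.
A-H (14): add — endpoints in different components.
A-B (15): add — endpoints in different components.
The 6th edge added is F-G.

F-G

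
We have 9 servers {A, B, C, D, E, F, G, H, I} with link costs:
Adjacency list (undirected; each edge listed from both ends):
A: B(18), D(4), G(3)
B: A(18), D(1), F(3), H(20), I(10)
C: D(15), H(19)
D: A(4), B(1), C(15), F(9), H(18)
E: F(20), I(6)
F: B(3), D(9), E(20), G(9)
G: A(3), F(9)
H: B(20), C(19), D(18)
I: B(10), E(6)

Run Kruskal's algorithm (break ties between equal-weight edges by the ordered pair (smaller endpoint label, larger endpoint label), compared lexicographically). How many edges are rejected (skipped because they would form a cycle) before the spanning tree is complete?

Kruskal's algorithm — process edges by increasing weight (ties by edge label):
B–D (1): add — endpoints in different components.
A–G (3): add — endpoints in different components.
B–F (3): add — endpoints in different components.
A–D (4): add — endpoints in different components.
E–I (6): add — endpoints in different components.
D–F (9): skip — D and F already connected.
F–G (9): skip — F and G already connected.
B–I (10): add — endpoints in different components.
C–D (15): add — endpoints in different components.
A–B (18): skip — A and B already connected.
D–H (18): add — endpoints in different components.
Edges rejected before the tree was complete: 3.

3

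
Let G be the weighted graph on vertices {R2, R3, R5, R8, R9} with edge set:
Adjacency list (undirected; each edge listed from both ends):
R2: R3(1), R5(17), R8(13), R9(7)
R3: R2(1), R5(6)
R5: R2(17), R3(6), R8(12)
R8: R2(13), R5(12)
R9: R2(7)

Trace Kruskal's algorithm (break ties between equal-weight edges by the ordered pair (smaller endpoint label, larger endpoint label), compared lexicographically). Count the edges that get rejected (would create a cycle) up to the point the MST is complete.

0

Sort edges by weight, then run Kruskal:
R2-R3 (1): add. Components now {R2,R3} {R8} {R9} {R5}
R3-R5 (6): add. Components now {R2,R3,R5} {R8} {R9}
R2-R9 (7): add. Components now {R2,R3,R5,R9} {R8}
R5-R8 (12): add. Components now {R2,R3,R5,R8,R9}
Edges rejected before the tree was complete: 0.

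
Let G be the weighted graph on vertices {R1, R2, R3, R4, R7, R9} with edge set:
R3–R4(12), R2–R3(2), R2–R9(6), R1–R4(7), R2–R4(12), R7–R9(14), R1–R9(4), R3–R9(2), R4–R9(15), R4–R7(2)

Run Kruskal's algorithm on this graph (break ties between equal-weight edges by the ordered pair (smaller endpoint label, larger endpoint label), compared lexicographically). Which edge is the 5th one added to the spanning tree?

R1-R4

Kruskal: consider edges lightest-first.
R2–R3 (2): add — endpoints in different components.
R3–R9 (2): add — endpoints in different components.
R4–R7 (2): add — endpoints in different components.
R1–R9 (4): add — endpoints in different components.
R2–R9 (6): skip — R9 and R2 already connected.
R1–R4 (7): add — endpoints in different components.
The 5th edge added is R1–R4.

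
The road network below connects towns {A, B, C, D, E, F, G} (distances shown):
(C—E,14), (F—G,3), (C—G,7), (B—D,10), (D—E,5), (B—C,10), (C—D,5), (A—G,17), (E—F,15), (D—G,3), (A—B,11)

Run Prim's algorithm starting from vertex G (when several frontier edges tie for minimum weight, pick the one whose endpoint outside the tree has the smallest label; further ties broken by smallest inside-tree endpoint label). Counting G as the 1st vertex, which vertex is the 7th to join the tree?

Prim, starting at G.
Step 1: cheapest edge leaving the tree is D—G (3); add D.
Step 2: cheapest edge leaving the tree is F—G (3); add F.
Step 3: cheapest edge leaving the tree is C—D (5); add C.
Step 4: cheapest edge leaving the tree is D—E (5); add E.
Step 5: cheapest edge leaving the tree is B—C (10); add B.
Step 6: cheapest edge leaving the tree is A—B (11); add A.
Vertex order: G, D, F, C, E, B, A. The 7th vertex is A.

A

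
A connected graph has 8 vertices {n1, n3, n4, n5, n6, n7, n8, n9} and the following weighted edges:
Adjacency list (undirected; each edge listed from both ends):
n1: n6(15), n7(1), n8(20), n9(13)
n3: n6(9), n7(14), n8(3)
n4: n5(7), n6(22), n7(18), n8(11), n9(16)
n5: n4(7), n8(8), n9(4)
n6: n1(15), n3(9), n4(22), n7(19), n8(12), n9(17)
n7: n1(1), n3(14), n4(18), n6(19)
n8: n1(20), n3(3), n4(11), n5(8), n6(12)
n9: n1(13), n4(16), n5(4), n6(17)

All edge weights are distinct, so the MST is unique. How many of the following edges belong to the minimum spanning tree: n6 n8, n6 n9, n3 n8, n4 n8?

Kruskal: consider edges lightest-first.
n1 n7 (1): add — endpoints in different components.
n3 n8 (3): add — endpoints in different components.
n5 n9 (4): add — endpoints in different components.
n4 n5 (7): add — endpoints in different components.
n5 n8 (8): add — endpoints in different components.
n3 n6 (9): add — endpoints in different components.
n4 n8 (11): skip — n8 and n4 already connected.
n6 n8 (12): skip — n8 and n6 already connected.
n1 n9 (13): add — endpoints in different components.
MST edge set: {n1 n7, n3 n8, n5 n9, n4 n5, n5 n8, n3 n6, n1 n9}.
Of the listed edges, {n3 n8} are in the MST → 1.

1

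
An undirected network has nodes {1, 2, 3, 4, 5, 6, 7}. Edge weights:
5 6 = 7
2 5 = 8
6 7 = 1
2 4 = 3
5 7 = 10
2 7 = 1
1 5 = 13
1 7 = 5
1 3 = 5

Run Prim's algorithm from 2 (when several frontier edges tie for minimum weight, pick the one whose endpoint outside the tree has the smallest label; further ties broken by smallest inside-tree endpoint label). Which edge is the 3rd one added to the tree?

2-4

Prim, starting at 2.
Step 1: frontier [2 7 1, 2 4 3, 2 5 8] → take 2 7 (1); add 7.
Step 2: frontier [2 4 3, 2 5 8, 6 7 1, 1 7 5, 5 7 10] → take 6 7 (1); add 6.
Step 3: frontier [2 4 3, 2 5 8, 5 6 7, 1 7 5, 5 7 10] → take 2 4 (3); add 4.
Step 4: frontier [2 5 8, 5 6 7, 1 7 5, 5 7 10] → take 1 7 (5); add 1.
Step 5: frontier [1 3 5, 1 5 13, 2 5 8, 5 6 7, 5 7 10] → take 1 3 (5); add 3.
Step 6: frontier [1 5 13, 2 5 8, 5 6 7, 5 7 10] → take 5 6 (7); add 5.
The 3rd edge added is 2 4.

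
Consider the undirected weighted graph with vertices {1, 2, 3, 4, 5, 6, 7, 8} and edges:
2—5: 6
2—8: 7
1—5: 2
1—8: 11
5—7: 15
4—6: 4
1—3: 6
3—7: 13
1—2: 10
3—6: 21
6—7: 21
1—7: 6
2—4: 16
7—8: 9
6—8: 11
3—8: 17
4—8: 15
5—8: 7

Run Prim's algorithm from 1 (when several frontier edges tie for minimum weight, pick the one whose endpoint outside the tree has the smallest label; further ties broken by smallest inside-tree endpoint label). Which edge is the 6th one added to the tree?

Prim's algorithm from 1:
Step 1: cheapest edge leaving the tree is 1—5 (2); add 5.
Step 2: cheapest edge leaving the tree is 2—5 (6); add 2.
Step 3: cheapest edge leaving the tree is 1—3 (6); add 3.
Step 4: cheapest edge leaving the tree is 1—7 (6); add 7.
Step 5: cheapest edge leaving the tree is 2—8 (7); add 8.
Step 6: cheapest edge leaving the tree is 6—8 (11); add 6.
Step 7: cheapest edge leaving the tree is 4—6 (4); add 4.
The 6th edge added is 6—8.

6-8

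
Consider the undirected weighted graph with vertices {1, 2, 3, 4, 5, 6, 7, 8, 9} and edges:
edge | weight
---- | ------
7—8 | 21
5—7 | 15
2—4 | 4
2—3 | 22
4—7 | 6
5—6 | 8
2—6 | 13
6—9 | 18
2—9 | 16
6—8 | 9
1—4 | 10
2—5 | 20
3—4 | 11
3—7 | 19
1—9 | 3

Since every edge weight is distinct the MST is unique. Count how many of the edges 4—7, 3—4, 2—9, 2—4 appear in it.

3

Kruskal: consider edges lightest-first.
1—9 (3): add — endpoints in different components.
2—4 (4): add — endpoints in different components.
4—7 (6): add — endpoints in different components.
5—6 (8): add — endpoints in different components.
6—8 (9): add — endpoints in different components.
1—4 (10): add — endpoints in different components.
3—4 (11): add — endpoints in different components.
2—6 (13): add — endpoints in different components.
MST edge set: {1—9, 2—4, 4—7, 5—6, 6—8, 1—4, 3—4, 2—6}.
Of the listed edges, {4—7, 3—4, 2—4} are in the MST → 3.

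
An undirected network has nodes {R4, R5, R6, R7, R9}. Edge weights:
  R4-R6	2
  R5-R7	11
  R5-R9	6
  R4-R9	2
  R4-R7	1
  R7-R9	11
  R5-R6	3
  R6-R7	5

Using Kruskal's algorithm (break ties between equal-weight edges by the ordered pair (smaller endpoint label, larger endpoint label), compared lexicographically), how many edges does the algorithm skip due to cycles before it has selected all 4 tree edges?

0

Sort edges by weight, then run Kruskal:
R4-R7 (1): add. Components now {R9} {R6} {R5} {R4,R7}
R4-R6 (2): add. Components now {R9} {R4,R6,R7} {R5}
R4-R9 (2): add. Components now {R4,R6,R7,R9} {R5}
R5-R6 (3): add. Components now {R4,R5,R6,R7,R9}
Edges rejected before the tree was complete: 0.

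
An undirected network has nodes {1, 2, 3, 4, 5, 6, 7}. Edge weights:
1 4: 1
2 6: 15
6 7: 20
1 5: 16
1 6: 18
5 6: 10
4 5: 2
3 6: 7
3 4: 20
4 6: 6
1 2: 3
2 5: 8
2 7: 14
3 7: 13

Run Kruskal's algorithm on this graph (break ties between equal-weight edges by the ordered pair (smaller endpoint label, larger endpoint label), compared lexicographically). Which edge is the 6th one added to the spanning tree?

3-7

Kruskal's algorithm — process edges by increasing weight (ties by edge label):
1 4 (1): add — endpoints in different components.
4 5 (2): add — endpoints in different components.
1 2 (3): add — endpoints in different components.
4 6 (6): add — endpoints in different components.
3 6 (7): add — endpoints in different components.
2 5 (8): skip — 2 and 5 already connected.
5 6 (10): skip — 5 and 6 already connected.
3 7 (13): add — endpoints in different components.
The 6th edge added is 3 7.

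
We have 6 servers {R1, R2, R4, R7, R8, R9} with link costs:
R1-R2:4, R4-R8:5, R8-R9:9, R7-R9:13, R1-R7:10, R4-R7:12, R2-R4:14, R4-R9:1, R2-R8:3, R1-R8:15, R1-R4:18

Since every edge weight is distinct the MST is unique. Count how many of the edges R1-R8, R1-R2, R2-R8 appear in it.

2

Sort edges by weight, then run Kruskal:
R4-R9 (1): add — endpoints in different components.
R2-R8 (3): add — endpoints in different components.
R1-R2 (4): add — endpoints in different components.
R4-R8 (5): add — endpoints in different components.
R8-R9 (9): skip — R8 and R9 already connected.
R1-R7 (10): add — endpoints in different components.
MST edge set: {R4-R9, R2-R8, R1-R2, R4-R8, R1-R7}.
Of the listed edges, {R1-R2, R2-R8} are in the MST → 2.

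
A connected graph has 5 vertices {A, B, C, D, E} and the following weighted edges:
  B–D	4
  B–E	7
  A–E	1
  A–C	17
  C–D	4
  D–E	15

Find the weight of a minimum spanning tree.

16

Kruskal's algorithm — process edges by increasing weight (ties by edge label):
A–E (1): add — endpoints in different components.
B–D (4): add — endpoints in different components.
C–D (4): add — endpoints in different components.
B–E (7): add — endpoints in different components.
MST edges: A–E, B–D, C–D, B–E; total weight 1+4+4+7 = 16.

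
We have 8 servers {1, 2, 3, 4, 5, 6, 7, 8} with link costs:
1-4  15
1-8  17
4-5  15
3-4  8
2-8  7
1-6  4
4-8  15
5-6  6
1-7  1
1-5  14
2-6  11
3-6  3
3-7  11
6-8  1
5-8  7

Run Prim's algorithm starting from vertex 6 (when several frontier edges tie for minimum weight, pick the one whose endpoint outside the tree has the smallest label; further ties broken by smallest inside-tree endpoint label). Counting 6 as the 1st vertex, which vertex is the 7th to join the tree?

Prim, starting at 6.
Step 1: cheapest edge leaving the tree is 6-8 (1); add 8.
Step 2: cheapest edge leaving the tree is 3-6 (3); add 3.
Step 3: cheapest edge leaving the tree is 1-6 (4); add 1.
Step 4: cheapest edge leaving the tree is 1-7 (1); add 7.
Step 5: cheapest edge leaving the tree is 5-6 (6); add 5.
Step 6: cheapest edge leaving the tree is 2-8 (7); add 2.
Step 7: cheapest edge leaving the tree is 3-4 (8); add 4.
Vertex order: 6, 8, 3, 1, 7, 5, 2, 4. The 7th vertex is 2.

2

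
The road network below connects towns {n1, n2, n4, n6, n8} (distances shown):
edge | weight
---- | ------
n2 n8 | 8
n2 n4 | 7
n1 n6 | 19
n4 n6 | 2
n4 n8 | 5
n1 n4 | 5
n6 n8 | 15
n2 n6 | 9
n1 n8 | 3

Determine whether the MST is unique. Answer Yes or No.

No

Sort edges by weight, then run Kruskal:
n4 n6 (2): add. Components now {n8} {n2} {n4,n6} {n1}
n1 n8 (3): add. Components now {n1,n8} {n2} {n4,n6}
n1 n4 (5): add. Components now {n1,n4,n6,n8} {n2}
n4 n8 (5): skip — n8 and n4 already connected.
n2 n4 (7): add. Components now {n1,n2,n4,n6,n8}
Non-tree edge n4 n8 has weight 5, equal to the heaviest edge on its tree cycle — swapping gives another MST of the same weight. Not unique.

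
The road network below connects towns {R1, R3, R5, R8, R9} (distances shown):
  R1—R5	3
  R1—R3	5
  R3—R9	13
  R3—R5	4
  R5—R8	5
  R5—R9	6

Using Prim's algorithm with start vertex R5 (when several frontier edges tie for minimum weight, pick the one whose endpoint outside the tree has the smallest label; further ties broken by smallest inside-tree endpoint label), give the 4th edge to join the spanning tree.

R5-R9

Prim's algorithm from R5:
Step 1: cheapest edge leaving the tree is R1—R5 (3); add R1.
Step 2: cheapest edge leaving the tree is R3—R5 (4); add R3.
Step 3: cheapest edge leaving the tree is R5—R8 (5); add R8.
Step 4: cheapest edge leaving the tree is R5—R9 (6); add R9.
The 4th edge added is R5—R9.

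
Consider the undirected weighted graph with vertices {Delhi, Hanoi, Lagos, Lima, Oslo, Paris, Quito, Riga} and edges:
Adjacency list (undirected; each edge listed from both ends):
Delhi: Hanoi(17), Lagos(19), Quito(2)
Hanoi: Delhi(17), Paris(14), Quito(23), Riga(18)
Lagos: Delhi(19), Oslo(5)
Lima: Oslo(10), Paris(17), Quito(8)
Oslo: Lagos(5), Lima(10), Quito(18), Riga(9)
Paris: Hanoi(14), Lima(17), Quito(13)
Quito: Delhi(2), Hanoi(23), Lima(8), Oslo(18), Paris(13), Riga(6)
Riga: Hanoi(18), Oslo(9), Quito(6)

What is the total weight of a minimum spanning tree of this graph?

Sort edges by weight, then run Kruskal:
Delhi-Quito (2): add — endpoints in different components.
Lagos-Oslo (5): add — endpoints in different components.
Quito-Riga (6): add — endpoints in different components.
Lima-Quito (8): add — endpoints in different components.
Oslo-Riga (9): add — endpoints in different components.
Lima-Oslo (10): skip — Oslo and Lima already connected.
Paris-Quito (13): add — endpoints in different components.
Hanoi-Paris (14): add — endpoints in different components.
MST edges: Delhi-Quito, Lagos-Oslo, Quito-Riga, Lima-Quito, Oslo-Riga, Paris-Quito, Hanoi-Paris; total weight 2+5+6+8+9+13+14 = 57.

57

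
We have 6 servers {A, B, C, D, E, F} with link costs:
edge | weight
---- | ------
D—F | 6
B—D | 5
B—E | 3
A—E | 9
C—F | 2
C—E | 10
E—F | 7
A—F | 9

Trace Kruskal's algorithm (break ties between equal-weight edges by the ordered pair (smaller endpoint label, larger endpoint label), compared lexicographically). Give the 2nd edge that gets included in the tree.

B-E

Kruskal's algorithm — process edges by increasing weight (ties by edge label):
C—F (2): add. Components now {A} {B} {C,F} {D} {E}
B—E (3): add. Components now {A} {B,E} {C,F} {D}
B—D (5): add. Components now {A} {B,D,E} {C,F}
D—F (6): add. Components now {A} {B,C,D,E,F}
E—F (7): skip — E and F already connected.
A—E (9): add. Components now {A,B,C,D,E,F}
The 2nd edge added is B—E.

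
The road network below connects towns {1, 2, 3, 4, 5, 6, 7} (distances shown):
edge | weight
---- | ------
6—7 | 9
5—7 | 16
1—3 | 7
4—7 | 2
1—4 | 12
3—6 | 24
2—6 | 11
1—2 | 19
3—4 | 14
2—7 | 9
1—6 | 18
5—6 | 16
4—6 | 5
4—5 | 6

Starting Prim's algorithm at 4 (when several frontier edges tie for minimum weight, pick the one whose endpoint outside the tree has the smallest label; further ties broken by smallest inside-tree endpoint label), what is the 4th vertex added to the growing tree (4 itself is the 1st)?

Prim's algorithm from 4:
Step 1: cheapest edge leaving the tree is 4—7 (2); add 7.
Step 2: cheapest edge leaving the tree is 4—6 (5); add 6.
Step 3: cheapest edge leaving the tree is 4—5 (6); add 5.
Step 4: cheapest edge leaving the tree is 2—7 (9); add 2.
Step 5: cheapest edge leaving the tree is 1—4 (12); add 1.
Step 6: cheapest edge leaving the tree is 1—3 (7); add 3.
Vertex order: 4, 7, 6, 5, 2, 1, 3. The 4th vertex is 5.

5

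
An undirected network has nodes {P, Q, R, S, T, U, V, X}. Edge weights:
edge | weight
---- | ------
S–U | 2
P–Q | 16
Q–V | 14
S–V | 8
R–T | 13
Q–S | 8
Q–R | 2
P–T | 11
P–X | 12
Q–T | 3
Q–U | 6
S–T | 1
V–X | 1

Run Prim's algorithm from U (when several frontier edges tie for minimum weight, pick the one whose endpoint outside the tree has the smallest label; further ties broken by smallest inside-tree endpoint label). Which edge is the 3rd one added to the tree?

Q-T

Prim, starting at U.
Step 1: cheapest edge leaving the tree is S–U (2); add S.
Step 2: cheapest edge leaving the tree is S–T (1); add T.
Step 3: cheapest edge leaving the tree is Q–T (3); add Q.
Step 4: cheapest edge leaving the tree is Q–R (2); add R.
Step 5: cheapest edge leaving the tree is S–V (8); add V.
Step 6: cheapest edge leaving the tree is V–X (1); add X.
Step 7: cheapest edge leaving the tree is P–T (11); add P.
The 3rd edge added is Q–T.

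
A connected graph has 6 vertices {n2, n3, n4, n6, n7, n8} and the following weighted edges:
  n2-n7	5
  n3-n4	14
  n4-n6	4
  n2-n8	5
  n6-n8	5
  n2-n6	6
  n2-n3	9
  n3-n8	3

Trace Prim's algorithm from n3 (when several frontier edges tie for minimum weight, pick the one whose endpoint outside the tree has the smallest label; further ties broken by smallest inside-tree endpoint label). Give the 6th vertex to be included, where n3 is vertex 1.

Grow the tree from n3 using Prim:
Step 1: cheapest edge leaving the tree is n3-n8 (3); add n8.
Step 2: cheapest edge leaving the tree is n2-n8 (5); add n2.
Step 3: cheapest edge leaving the tree is n6-n8 (5); add n6.
Step 4: cheapest edge leaving the tree is n4-n6 (4); add n4.
Step 5: cheapest edge leaving the tree is n2-n7 (5); add n7.
Vertex order: n3, n8, n2, n6, n4, n7. The 6th vertex is n7.

n7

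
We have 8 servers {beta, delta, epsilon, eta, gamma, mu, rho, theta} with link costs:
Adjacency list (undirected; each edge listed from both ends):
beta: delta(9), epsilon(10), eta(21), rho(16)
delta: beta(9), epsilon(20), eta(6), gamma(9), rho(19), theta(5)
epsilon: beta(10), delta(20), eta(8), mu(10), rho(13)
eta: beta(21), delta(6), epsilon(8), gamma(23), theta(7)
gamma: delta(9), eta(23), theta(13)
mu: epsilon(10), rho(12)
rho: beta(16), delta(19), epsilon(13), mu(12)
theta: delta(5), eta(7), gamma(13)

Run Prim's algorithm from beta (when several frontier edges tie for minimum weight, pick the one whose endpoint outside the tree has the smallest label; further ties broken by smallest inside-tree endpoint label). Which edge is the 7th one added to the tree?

Prim's algorithm from beta:
Step 1: cheapest edge leaving the tree is beta-delta (9); add delta.
Step 2: cheapest edge leaving the tree is delta-theta (5); add theta.
Step 3: cheapest edge leaving the tree is delta-eta (6); add eta.
Step 4: cheapest edge leaving the tree is epsilon-eta (8); add epsilon.
Step 5: cheapest edge leaving the tree is delta-gamma (9); add gamma.
Step 6: cheapest edge leaving the tree is epsilon-mu (10); add mu.
Step 7: cheapest edge leaving the tree is mu-rho (12); add rho.
The 7th edge added is mu-rho.

mu-rho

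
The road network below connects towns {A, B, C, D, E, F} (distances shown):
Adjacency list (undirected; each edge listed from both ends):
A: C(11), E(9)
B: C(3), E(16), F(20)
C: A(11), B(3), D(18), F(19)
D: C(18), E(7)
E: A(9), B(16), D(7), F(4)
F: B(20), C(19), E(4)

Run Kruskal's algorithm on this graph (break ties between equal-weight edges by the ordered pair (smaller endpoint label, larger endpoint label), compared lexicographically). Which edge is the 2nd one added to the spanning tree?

E-F

Kruskal's algorithm — process edges by increasing weight (ties by edge label):
B–C (3): add. Components now {A} {B,C} {D} {E} {F}
E–F (4): add. Components now {A} {B,C} {D} {E,F}
D–E (7): add. Components now {A} {B,C} {D,E,F}
A–E (9): add. Components now {A,D,E,F} {B,C}
A–C (11): add. Components now {A,B,C,D,E,F}
The 2nd edge added is E–F.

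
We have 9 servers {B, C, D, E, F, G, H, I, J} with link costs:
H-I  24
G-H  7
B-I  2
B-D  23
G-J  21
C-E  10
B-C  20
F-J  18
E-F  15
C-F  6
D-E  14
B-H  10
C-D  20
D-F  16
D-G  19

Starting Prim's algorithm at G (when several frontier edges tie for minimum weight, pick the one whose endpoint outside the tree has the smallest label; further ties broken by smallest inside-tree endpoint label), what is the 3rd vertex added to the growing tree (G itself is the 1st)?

B

Grow the tree from G using Prim:
Step 1: cheapest edge leaving the tree is G-H (7); add H.
Step 2: cheapest edge leaving the tree is B-H (10); add B.
Step 3: cheapest edge leaving the tree is B-I (2); add I.
Step 4: cheapest edge leaving the tree is D-G (19); add D.
Step 5: cheapest edge leaving the tree is D-E (14); add E.
Step 6: cheapest edge leaving the tree is C-E (10); add C.
Step 7: cheapest edge leaving the tree is C-F (6); add F.
Step 8: cheapest edge leaving the tree is F-J (18); add J.
Vertex order: G, H, B, I, D, E, C, F, J. The 3rd vertex is B.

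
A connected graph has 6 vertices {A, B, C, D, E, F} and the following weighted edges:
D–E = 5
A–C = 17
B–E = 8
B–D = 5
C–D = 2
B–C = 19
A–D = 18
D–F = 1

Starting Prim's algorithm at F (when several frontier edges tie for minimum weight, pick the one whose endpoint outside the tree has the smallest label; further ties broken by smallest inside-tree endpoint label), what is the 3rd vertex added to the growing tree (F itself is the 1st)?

Grow the tree from F using Prim:
Step 1: frontier [D–F 1] → take D–F (1); add D.
Step 2: frontier [C–D 2, B–D 5, D–E 5, A–D 18] → take C–D (2); add C.
Step 3: frontier [A–C 17, B–C 19, B–D 5, D–E 5, A–D 18] → take B–D (5); add B.
Step 4: frontier [B–E 8, A–C 17, D–E 5, A–D 18] → take D–E (5); add E.
Step 5: frontier [A–C 17, A–D 18] → take A–C (17); add A.
Vertex order: F, D, C, B, E, A. The 3rd vertex is C.

C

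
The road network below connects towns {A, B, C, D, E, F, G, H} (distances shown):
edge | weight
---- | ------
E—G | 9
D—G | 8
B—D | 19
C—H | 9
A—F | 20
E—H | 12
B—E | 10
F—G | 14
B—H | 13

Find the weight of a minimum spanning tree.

Sort edges by weight, then run Kruskal:
D—G (8): add — endpoints in different components.
C—H (9): add — endpoints in different components.
E—G (9): add — endpoints in different components.
B—E (10): add — endpoints in different components.
E—H (12): add — endpoints in different components.
B—H (13): skip — B and H already connected.
F—G (14): add — endpoints in different components.
B—D (19): skip — B and D already connected.
A—F (20): add — endpoints in different components.
MST edges: D—G, C—H, E—G, B—E, E—H, F—G, A—F; total weight 8+9+9+10+12+14+20 = 82.

82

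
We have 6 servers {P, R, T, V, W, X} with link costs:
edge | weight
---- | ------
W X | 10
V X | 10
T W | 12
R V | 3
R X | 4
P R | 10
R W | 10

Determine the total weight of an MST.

39

Kruskal's algorithm — process edges by increasing weight (ties by edge label):
R V (3): add — endpoints in different components.
R X (4): add — endpoints in different components.
P R (10): add — endpoints in different components.
R W (10): add — endpoints in different components.
V X (10): skip — V and X already connected.
W X (10): skip — W and X already connected.
T W (12): add — endpoints in different components.
MST edges: R V, R X, P R, R W, T W; total weight 3+4+10+10+12 = 39.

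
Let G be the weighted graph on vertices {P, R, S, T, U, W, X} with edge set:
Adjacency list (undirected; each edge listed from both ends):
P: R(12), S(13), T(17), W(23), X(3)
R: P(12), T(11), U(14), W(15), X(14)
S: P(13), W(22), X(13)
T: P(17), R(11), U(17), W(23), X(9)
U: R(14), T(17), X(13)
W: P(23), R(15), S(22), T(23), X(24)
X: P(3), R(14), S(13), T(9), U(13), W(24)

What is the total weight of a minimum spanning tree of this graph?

64

Kruskal's algorithm — process edges by increasing weight (ties by edge label):
P—X (3): add — endpoints in different components.
T—X (9): add — endpoints in different components.
R—T (11): add — endpoints in different components.
P—R (12): skip — R and P already connected.
P—S (13): add — endpoints in different components.
S—X (13): skip — X and S already connected.
U—X (13): add — endpoints in different components.
R—U (14): skip — R and U already connected.
R—X (14): skip — X and R already connected.
R—W (15): add — endpoints in different components.
MST edges: P—X, T—X, R—T, P—S, U—X, R—W; total weight 3+9+11+13+13+15 = 64.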